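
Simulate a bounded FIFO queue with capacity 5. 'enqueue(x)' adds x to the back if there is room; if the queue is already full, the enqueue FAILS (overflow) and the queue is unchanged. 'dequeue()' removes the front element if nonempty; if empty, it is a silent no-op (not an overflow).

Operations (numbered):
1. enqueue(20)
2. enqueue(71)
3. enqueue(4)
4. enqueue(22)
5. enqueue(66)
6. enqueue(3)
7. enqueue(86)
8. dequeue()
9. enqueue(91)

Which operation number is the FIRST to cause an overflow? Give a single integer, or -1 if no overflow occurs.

Answer: 6

Derivation:
1. enqueue(20): size=1
2. enqueue(71): size=2
3. enqueue(4): size=3
4. enqueue(22): size=4
5. enqueue(66): size=5
6. enqueue(3): size=5=cap → OVERFLOW (fail)
7. enqueue(86): size=5=cap → OVERFLOW (fail)
8. dequeue(): size=4
9. enqueue(91): size=5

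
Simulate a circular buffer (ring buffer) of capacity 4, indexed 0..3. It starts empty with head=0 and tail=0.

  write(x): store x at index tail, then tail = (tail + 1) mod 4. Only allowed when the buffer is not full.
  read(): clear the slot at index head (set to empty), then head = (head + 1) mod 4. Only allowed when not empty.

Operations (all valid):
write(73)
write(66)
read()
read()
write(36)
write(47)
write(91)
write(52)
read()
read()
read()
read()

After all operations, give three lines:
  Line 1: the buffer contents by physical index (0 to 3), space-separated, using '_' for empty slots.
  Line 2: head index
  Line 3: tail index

Answer: _ _ _ _
2
2

Derivation:
write(73): buf=[73 _ _ _], head=0, tail=1, size=1
write(66): buf=[73 66 _ _], head=0, tail=2, size=2
read(): buf=[_ 66 _ _], head=1, tail=2, size=1
read(): buf=[_ _ _ _], head=2, tail=2, size=0
write(36): buf=[_ _ 36 _], head=2, tail=3, size=1
write(47): buf=[_ _ 36 47], head=2, tail=0, size=2
write(91): buf=[91 _ 36 47], head=2, tail=1, size=3
write(52): buf=[91 52 36 47], head=2, tail=2, size=4
read(): buf=[91 52 _ 47], head=3, tail=2, size=3
read(): buf=[91 52 _ _], head=0, tail=2, size=2
read(): buf=[_ 52 _ _], head=1, tail=2, size=1
read(): buf=[_ _ _ _], head=2, tail=2, size=0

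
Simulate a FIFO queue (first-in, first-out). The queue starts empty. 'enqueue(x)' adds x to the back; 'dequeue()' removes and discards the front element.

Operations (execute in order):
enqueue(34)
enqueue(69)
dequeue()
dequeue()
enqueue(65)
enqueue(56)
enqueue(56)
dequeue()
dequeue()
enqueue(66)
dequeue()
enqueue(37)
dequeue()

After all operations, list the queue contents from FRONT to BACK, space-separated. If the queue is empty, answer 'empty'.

Answer: 37

Derivation:
enqueue(34): [34]
enqueue(69): [34, 69]
dequeue(): [69]
dequeue(): []
enqueue(65): [65]
enqueue(56): [65, 56]
enqueue(56): [65, 56, 56]
dequeue(): [56, 56]
dequeue(): [56]
enqueue(66): [56, 66]
dequeue(): [66]
enqueue(37): [66, 37]
dequeue(): [37]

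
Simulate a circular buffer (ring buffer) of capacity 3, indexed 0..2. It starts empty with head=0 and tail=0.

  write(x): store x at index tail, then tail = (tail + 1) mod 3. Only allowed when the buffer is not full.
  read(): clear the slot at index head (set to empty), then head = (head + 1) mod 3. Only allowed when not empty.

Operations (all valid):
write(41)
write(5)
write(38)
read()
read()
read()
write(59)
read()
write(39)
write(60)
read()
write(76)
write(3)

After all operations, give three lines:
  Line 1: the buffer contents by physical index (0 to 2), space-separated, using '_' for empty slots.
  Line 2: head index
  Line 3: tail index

Answer: 76 3 60
2
2

Derivation:
write(41): buf=[41 _ _], head=0, tail=1, size=1
write(5): buf=[41 5 _], head=0, tail=2, size=2
write(38): buf=[41 5 38], head=0, tail=0, size=3
read(): buf=[_ 5 38], head=1, tail=0, size=2
read(): buf=[_ _ 38], head=2, tail=0, size=1
read(): buf=[_ _ _], head=0, tail=0, size=0
write(59): buf=[59 _ _], head=0, tail=1, size=1
read(): buf=[_ _ _], head=1, tail=1, size=0
write(39): buf=[_ 39 _], head=1, tail=2, size=1
write(60): buf=[_ 39 60], head=1, tail=0, size=2
read(): buf=[_ _ 60], head=2, tail=0, size=1
write(76): buf=[76 _ 60], head=2, tail=1, size=2
write(3): buf=[76 3 60], head=2, tail=2, size=3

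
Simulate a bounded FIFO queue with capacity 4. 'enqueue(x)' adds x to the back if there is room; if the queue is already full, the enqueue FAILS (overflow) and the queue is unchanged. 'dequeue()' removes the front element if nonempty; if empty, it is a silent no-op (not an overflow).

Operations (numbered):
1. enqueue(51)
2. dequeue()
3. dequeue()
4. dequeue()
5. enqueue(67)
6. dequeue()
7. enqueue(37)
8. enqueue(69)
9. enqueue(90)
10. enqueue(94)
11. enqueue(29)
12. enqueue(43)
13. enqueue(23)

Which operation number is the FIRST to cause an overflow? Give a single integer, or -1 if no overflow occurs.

Answer: 11

Derivation:
1. enqueue(51): size=1
2. dequeue(): size=0
3. dequeue(): empty, no-op, size=0
4. dequeue(): empty, no-op, size=0
5. enqueue(67): size=1
6. dequeue(): size=0
7. enqueue(37): size=1
8. enqueue(69): size=2
9. enqueue(90): size=3
10. enqueue(94): size=4
11. enqueue(29): size=4=cap → OVERFLOW (fail)
12. enqueue(43): size=4=cap → OVERFLOW (fail)
13. enqueue(23): size=4=cap → OVERFLOW (fail)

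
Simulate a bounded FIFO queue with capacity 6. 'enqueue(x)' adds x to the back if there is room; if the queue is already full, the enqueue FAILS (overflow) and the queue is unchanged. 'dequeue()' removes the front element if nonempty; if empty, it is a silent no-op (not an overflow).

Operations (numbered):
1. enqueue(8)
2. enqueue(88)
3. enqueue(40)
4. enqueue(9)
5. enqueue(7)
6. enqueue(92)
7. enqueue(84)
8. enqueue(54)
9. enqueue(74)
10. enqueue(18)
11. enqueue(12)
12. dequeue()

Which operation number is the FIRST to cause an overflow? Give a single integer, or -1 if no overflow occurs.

Answer: 7

Derivation:
1. enqueue(8): size=1
2. enqueue(88): size=2
3. enqueue(40): size=3
4. enqueue(9): size=4
5. enqueue(7): size=5
6. enqueue(92): size=6
7. enqueue(84): size=6=cap → OVERFLOW (fail)
8. enqueue(54): size=6=cap → OVERFLOW (fail)
9. enqueue(74): size=6=cap → OVERFLOW (fail)
10. enqueue(18): size=6=cap → OVERFLOW (fail)
11. enqueue(12): size=6=cap → OVERFLOW (fail)
12. dequeue(): size=5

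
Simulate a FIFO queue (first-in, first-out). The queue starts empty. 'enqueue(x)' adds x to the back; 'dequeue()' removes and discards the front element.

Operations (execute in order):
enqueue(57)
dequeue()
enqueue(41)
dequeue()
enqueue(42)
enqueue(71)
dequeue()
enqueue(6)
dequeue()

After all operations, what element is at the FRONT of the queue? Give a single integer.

enqueue(57): queue = [57]
dequeue(): queue = []
enqueue(41): queue = [41]
dequeue(): queue = []
enqueue(42): queue = [42]
enqueue(71): queue = [42, 71]
dequeue(): queue = [71]
enqueue(6): queue = [71, 6]
dequeue(): queue = [6]

Answer: 6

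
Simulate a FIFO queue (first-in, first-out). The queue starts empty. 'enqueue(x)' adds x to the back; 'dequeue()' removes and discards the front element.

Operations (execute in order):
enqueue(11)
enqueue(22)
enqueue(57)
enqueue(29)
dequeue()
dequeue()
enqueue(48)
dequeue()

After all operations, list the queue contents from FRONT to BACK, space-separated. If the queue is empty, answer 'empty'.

Answer: 29 48

Derivation:
enqueue(11): [11]
enqueue(22): [11, 22]
enqueue(57): [11, 22, 57]
enqueue(29): [11, 22, 57, 29]
dequeue(): [22, 57, 29]
dequeue(): [57, 29]
enqueue(48): [57, 29, 48]
dequeue(): [29, 48]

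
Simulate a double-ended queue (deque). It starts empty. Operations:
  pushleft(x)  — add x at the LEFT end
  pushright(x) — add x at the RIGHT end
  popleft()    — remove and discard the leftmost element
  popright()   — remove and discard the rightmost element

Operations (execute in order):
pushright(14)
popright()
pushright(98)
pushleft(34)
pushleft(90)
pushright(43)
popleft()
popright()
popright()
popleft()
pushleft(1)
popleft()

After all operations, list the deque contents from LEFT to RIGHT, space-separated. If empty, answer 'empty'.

Answer: empty

Derivation:
pushright(14): [14]
popright(): []
pushright(98): [98]
pushleft(34): [34, 98]
pushleft(90): [90, 34, 98]
pushright(43): [90, 34, 98, 43]
popleft(): [34, 98, 43]
popright(): [34, 98]
popright(): [34]
popleft(): []
pushleft(1): [1]
popleft(): []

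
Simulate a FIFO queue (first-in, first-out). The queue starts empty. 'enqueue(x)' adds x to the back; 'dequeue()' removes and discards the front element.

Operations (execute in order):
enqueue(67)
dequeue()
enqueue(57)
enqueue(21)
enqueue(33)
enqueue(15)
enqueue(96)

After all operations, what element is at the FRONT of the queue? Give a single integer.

enqueue(67): queue = [67]
dequeue(): queue = []
enqueue(57): queue = [57]
enqueue(21): queue = [57, 21]
enqueue(33): queue = [57, 21, 33]
enqueue(15): queue = [57, 21, 33, 15]
enqueue(96): queue = [57, 21, 33, 15, 96]

Answer: 57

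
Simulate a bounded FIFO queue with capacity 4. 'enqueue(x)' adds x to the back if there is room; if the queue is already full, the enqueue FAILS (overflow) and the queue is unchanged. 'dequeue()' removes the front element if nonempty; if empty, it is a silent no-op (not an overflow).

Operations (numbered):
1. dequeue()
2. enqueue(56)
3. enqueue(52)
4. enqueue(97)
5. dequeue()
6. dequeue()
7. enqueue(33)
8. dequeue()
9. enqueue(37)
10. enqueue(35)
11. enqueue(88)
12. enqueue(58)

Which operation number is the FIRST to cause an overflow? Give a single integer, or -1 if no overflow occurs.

Answer: 12

Derivation:
1. dequeue(): empty, no-op, size=0
2. enqueue(56): size=1
3. enqueue(52): size=2
4. enqueue(97): size=3
5. dequeue(): size=2
6. dequeue(): size=1
7. enqueue(33): size=2
8. dequeue(): size=1
9. enqueue(37): size=2
10. enqueue(35): size=3
11. enqueue(88): size=4
12. enqueue(58): size=4=cap → OVERFLOW (fail)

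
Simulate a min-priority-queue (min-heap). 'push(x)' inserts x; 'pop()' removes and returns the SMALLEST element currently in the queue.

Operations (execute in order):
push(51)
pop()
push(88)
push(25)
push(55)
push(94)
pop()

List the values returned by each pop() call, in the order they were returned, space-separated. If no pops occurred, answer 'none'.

push(51): heap contents = [51]
pop() → 51: heap contents = []
push(88): heap contents = [88]
push(25): heap contents = [25, 88]
push(55): heap contents = [25, 55, 88]
push(94): heap contents = [25, 55, 88, 94]
pop() → 25: heap contents = [55, 88, 94]

Answer: 51 25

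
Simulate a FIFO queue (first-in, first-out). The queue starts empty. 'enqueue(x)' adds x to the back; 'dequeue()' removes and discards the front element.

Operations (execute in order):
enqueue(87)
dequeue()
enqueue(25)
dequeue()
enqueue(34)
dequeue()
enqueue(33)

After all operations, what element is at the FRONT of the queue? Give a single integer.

Answer: 33

Derivation:
enqueue(87): queue = [87]
dequeue(): queue = []
enqueue(25): queue = [25]
dequeue(): queue = []
enqueue(34): queue = [34]
dequeue(): queue = []
enqueue(33): queue = [33]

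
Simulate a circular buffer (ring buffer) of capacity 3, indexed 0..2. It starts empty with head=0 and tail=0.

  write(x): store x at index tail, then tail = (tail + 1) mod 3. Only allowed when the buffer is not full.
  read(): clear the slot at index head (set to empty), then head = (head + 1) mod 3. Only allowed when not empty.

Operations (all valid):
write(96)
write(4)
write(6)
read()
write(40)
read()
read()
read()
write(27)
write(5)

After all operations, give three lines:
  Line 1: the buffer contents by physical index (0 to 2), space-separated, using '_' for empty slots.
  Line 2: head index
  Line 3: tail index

Answer: _ 27 5
1
0

Derivation:
write(96): buf=[96 _ _], head=0, tail=1, size=1
write(4): buf=[96 4 _], head=0, tail=2, size=2
write(6): buf=[96 4 6], head=0, tail=0, size=3
read(): buf=[_ 4 6], head=1, tail=0, size=2
write(40): buf=[40 4 6], head=1, tail=1, size=3
read(): buf=[40 _ 6], head=2, tail=1, size=2
read(): buf=[40 _ _], head=0, tail=1, size=1
read(): buf=[_ _ _], head=1, tail=1, size=0
write(27): buf=[_ 27 _], head=1, tail=2, size=1
write(5): buf=[_ 27 5], head=1, tail=0, size=2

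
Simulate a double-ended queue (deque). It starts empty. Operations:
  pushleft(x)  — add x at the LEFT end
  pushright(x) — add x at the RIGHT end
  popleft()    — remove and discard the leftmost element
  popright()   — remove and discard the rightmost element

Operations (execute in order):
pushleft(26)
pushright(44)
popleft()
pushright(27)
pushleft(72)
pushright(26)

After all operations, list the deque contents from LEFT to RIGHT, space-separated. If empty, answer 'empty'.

pushleft(26): [26]
pushright(44): [26, 44]
popleft(): [44]
pushright(27): [44, 27]
pushleft(72): [72, 44, 27]
pushright(26): [72, 44, 27, 26]

Answer: 72 44 27 26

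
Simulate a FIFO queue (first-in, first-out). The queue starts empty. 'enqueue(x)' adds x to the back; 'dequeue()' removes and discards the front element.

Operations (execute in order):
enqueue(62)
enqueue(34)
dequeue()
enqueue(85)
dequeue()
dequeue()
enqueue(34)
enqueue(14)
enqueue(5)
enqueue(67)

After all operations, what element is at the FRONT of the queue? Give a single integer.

Answer: 34

Derivation:
enqueue(62): queue = [62]
enqueue(34): queue = [62, 34]
dequeue(): queue = [34]
enqueue(85): queue = [34, 85]
dequeue(): queue = [85]
dequeue(): queue = []
enqueue(34): queue = [34]
enqueue(14): queue = [34, 14]
enqueue(5): queue = [34, 14, 5]
enqueue(67): queue = [34, 14, 5, 67]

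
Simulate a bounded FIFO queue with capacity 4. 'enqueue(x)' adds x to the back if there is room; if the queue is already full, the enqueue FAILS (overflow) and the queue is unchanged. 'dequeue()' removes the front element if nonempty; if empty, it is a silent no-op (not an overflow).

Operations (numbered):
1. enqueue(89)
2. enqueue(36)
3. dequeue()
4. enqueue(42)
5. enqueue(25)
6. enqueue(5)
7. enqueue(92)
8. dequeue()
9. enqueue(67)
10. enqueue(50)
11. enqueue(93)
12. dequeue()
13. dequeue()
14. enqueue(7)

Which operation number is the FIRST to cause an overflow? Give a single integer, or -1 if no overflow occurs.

1. enqueue(89): size=1
2. enqueue(36): size=2
3. dequeue(): size=1
4. enqueue(42): size=2
5. enqueue(25): size=3
6. enqueue(5): size=4
7. enqueue(92): size=4=cap → OVERFLOW (fail)
8. dequeue(): size=3
9. enqueue(67): size=4
10. enqueue(50): size=4=cap → OVERFLOW (fail)
11. enqueue(93): size=4=cap → OVERFLOW (fail)
12. dequeue(): size=3
13. dequeue(): size=2
14. enqueue(7): size=3

Answer: 7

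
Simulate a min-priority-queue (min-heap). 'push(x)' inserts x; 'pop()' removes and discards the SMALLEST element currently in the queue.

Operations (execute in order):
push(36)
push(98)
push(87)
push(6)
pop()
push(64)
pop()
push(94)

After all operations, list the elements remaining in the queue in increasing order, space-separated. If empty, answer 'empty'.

push(36): heap contents = [36]
push(98): heap contents = [36, 98]
push(87): heap contents = [36, 87, 98]
push(6): heap contents = [6, 36, 87, 98]
pop() → 6: heap contents = [36, 87, 98]
push(64): heap contents = [36, 64, 87, 98]
pop() → 36: heap contents = [64, 87, 98]
push(94): heap contents = [64, 87, 94, 98]

Answer: 64 87 94 98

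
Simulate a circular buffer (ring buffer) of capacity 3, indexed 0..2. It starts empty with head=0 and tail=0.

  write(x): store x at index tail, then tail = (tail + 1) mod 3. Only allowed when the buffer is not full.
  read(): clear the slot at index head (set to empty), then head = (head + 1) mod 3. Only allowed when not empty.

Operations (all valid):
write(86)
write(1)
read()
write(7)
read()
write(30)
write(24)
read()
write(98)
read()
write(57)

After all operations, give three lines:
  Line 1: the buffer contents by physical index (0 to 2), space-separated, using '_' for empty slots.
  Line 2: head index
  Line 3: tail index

Answer: 57 24 98
1
1

Derivation:
write(86): buf=[86 _ _], head=0, tail=1, size=1
write(1): buf=[86 1 _], head=0, tail=2, size=2
read(): buf=[_ 1 _], head=1, tail=2, size=1
write(7): buf=[_ 1 7], head=1, tail=0, size=2
read(): buf=[_ _ 7], head=2, tail=0, size=1
write(30): buf=[30 _ 7], head=2, tail=1, size=2
write(24): buf=[30 24 7], head=2, tail=2, size=3
read(): buf=[30 24 _], head=0, tail=2, size=2
write(98): buf=[30 24 98], head=0, tail=0, size=3
read(): buf=[_ 24 98], head=1, tail=0, size=2
write(57): buf=[57 24 98], head=1, tail=1, size=3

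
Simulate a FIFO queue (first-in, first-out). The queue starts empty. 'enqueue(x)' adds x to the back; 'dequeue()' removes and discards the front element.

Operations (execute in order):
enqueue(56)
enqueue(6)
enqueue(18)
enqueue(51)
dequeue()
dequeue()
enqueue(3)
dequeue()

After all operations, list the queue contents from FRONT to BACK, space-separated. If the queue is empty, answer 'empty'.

enqueue(56): [56]
enqueue(6): [56, 6]
enqueue(18): [56, 6, 18]
enqueue(51): [56, 6, 18, 51]
dequeue(): [6, 18, 51]
dequeue(): [18, 51]
enqueue(3): [18, 51, 3]
dequeue(): [51, 3]

Answer: 51 3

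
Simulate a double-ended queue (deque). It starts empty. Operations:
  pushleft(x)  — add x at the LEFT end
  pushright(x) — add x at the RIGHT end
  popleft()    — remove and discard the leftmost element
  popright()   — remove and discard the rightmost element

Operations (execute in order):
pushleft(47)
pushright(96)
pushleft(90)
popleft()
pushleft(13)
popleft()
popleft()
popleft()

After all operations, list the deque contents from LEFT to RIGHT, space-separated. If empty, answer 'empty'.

pushleft(47): [47]
pushright(96): [47, 96]
pushleft(90): [90, 47, 96]
popleft(): [47, 96]
pushleft(13): [13, 47, 96]
popleft(): [47, 96]
popleft(): [96]
popleft(): []

Answer: empty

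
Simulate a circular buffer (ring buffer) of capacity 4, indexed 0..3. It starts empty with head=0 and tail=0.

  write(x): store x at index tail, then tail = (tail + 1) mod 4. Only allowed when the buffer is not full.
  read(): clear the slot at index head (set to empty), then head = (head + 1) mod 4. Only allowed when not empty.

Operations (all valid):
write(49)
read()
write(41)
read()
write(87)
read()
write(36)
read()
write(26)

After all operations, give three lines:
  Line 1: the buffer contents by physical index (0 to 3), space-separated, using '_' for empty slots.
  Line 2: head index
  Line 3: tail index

write(49): buf=[49 _ _ _], head=0, tail=1, size=1
read(): buf=[_ _ _ _], head=1, tail=1, size=0
write(41): buf=[_ 41 _ _], head=1, tail=2, size=1
read(): buf=[_ _ _ _], head=2, tail=2, size=0
write(87): buf=[_ _ 87 _], head=2, tail=3, size=1
read(): buf=[_ _ _ _], head=3, tail=3, size=0
write(36): buf=[_ _ _ 36], head=3, tail=0, size=1
read(): buf=[_ _ _ _], head=0, tail=0, size=0
write(26): buf=[26 _ _ _], head=0, tail=1, size=1

Answer: 26 _ _ _
0
1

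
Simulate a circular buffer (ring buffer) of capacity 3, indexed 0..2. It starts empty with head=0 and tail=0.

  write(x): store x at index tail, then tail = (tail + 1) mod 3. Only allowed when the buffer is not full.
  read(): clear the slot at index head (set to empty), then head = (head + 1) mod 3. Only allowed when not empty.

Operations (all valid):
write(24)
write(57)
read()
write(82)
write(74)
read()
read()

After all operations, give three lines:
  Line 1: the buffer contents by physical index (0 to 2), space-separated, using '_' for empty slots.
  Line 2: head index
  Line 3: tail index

write(24): buf=[24 _ _], head=0, tail=1, size=1
write(57): buf=[24 57 _], head=0, tail=2, size=2
read(): buf=[_ 57 _], head=1, tail=2, size=1
write(82): buf=[_ 57 82], head=1, tail=0, size=2
write(74): buf=[74 57 82], head=1, tail=1, size=3
read(): buf=[74 _ 82], head=2, tail=1, size=2
read(): buf=[74 _ _], head=0, tail=1, size=1

Answer: 74 _ _
0
1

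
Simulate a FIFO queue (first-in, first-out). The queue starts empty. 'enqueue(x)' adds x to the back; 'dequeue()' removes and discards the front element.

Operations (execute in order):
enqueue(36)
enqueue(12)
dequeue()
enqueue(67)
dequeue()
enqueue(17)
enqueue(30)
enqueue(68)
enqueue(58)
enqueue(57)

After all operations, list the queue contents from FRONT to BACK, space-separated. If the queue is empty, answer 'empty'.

Answer: 67 17 30 68 58 57

Derivation:
enqueue(36): [36]
enqueue(12): [36, 12]
dequeue(): [12]
enqueue(67): [12, 67]
dequeue(): [67]
enqueue(17): [67, 17]
enqueue(30): [67, 17, 30]
enqueue(68): [67, 17, 30, 68]
enqueue(58): [67, 17, 30, 68, 58]
enqueue(57): [67, 17, 30, 68, 58, 57]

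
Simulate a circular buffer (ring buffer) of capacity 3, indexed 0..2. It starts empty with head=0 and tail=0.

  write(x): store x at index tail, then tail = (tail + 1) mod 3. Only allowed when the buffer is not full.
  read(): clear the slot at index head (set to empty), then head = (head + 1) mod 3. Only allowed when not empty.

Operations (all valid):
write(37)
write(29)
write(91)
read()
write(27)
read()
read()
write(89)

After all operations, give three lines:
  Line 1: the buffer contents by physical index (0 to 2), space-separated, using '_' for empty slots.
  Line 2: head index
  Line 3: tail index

Answer: 27 89 _
0
2

Derivation:
write(37): buf=[37 _ _], head=0, tail=1, size=1
write(29): buf=[37 29 _], head=0, tail=2, size=2
write(91): buf=[37 29 91], head=0, tail=0, size=3
read(): buf=[_ 29 91], head=1, tail=0, size=2
write(27): buf=[27 29 91], head=1, tail=1, size=3
read(): buf=[27 _ 91], head=2, tail=1, size=2
read(): buf=[27 _ _], head=0, tail=1, size=1
write(89): buf=[27 89 _], head=0, tail=2, size=2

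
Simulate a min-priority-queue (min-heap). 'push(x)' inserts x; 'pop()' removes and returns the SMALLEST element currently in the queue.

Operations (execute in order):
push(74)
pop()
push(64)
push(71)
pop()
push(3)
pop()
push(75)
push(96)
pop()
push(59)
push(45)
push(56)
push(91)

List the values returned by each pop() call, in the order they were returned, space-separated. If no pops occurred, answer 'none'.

Answer: 74 64 3 71

Derivation:
push(74): heap contents = [74]
pop() → 74: heap contents = []
push(64): heap contents = [64]
push(71): heap contents = [64, 71]
pop() → 64: heap contents = [71]
push(3): heap contents = [3, 71]
pop() → 3: heap contents = [71]
push(75): heap contents = [71, 75]
push(96): heap contents = [71, 75, 96]
pop() → 71: heap contents = [75, 96]
push(59): heap contents = [59, 75, 96]
push(45): heap contents = [45, 59, 75, 96]
push(56): heap contents = [45, 56, 59, 75, 96]
push(91): heap contents = [45, 56, 59, 75, 91, 96]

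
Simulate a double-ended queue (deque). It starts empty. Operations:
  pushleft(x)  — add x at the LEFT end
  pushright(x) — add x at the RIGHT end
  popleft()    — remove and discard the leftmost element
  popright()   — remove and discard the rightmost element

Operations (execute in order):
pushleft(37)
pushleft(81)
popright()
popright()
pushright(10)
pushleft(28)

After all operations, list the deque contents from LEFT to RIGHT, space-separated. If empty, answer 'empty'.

Answer: 28 10

Derivation:
pushleft(37): [37]
pushleft(81): [81, 37]
popright(): [81]
popright(): []
pushright(10): [10]
pushleft(28): [28, 10]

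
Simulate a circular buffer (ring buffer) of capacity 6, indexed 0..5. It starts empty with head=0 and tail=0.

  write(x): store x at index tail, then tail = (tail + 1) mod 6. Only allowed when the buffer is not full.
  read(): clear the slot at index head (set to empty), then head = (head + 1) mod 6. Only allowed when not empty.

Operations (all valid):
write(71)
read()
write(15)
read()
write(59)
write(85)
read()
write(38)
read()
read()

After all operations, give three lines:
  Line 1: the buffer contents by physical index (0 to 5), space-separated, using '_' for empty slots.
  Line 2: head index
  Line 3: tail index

write(71): buf=[71 _ _ _ _ _], head=0, tail=1, size=1
read(): buf=[_ _ _ _ _ _], head=1, tail=1, size=0
write(15): buf=[_ 15 _ _ _ _], head=1, tail=2, size=1
read(): buf=[_ _ _ _ _ _], head=2, tail=2, size=0
write(59): buf=[_ _ 59 _ _ _], head=2, tail=3, size=1
write(85): buf=[_ _ 59 85 _ _], head=2, tail=4, size=2
read(): buf=[_ _ _ 85 _ _], head=3, tail=4, size=1
write(38): buf=[_ _ _ 85 38 _], head=3, tail=5, size=2
read(): buf=[_ _ _ _ 38 _], head=4, tail=5, size=1
read(): buf=[_ _ _ _ _ _], head=5, tail=5, size=0

Answer: _ _ _ _ _ _
5
5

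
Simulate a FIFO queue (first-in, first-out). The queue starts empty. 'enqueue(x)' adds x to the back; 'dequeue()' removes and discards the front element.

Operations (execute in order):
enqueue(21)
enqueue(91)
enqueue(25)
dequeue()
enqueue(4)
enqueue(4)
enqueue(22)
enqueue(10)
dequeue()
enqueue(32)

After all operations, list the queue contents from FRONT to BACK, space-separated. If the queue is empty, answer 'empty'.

Answer: 25 4 4 22 10 32

Derivation:
enqueue(21): [21]
enqueue(91): [21, 91]
enqueue(25): [21, 91, 25]
dequeue(): [91, 25]
enqueue(4): [91, 25, 4]
enqueue(4): [91, 25, 4, 4]
enqueue(22): [91, 25, 4, 4, 22]
enqueue(10): [91, 25, 4, 4, 22, 10]
dequeue(): [25, 4, 4, 22, 10]
enqueue(32): [25, 4, 4, 22, 10, 32]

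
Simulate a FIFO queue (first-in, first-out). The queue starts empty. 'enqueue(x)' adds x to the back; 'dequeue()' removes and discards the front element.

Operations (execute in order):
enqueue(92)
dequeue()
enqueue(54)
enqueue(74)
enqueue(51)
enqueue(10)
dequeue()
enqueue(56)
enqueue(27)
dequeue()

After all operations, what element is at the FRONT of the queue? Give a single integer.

Answer: 51

Derivation:
enqueue(92): queue = [92]
dequeue(): queue = []
enqueue(54): queue = [54]
enqueue(74): queue = [54, 74]
enqueue(51): queue = [54, 74, 51]
enqueue(10): queue = [54, 74, 51, 10]
dequeue(): queue = [74, 51, 10]
enqueue(56): queue = [74, 51, 10, 56]
enqueue(27): queue = [74, 51, 10, 56, 27]
dequeue(): queue = [51, 10, 56, 27]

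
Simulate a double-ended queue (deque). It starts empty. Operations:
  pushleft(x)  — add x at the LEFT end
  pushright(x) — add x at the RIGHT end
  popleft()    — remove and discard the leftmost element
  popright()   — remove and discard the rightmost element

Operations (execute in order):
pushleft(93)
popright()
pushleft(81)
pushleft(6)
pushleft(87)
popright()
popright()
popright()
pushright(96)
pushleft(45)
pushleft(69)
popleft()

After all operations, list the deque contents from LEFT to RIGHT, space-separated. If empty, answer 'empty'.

Answer: 45 96

Derivation:
pushleft(93): [93]
popright(): []
pushleft(81): [81]
pushleft(6): [6, 81]
pushleft(87): [87, 6, 81]
popright(): [87, 6]
popright(): [87]
popright(): []
pushright(96): [96]
pushleft(45): [45, 96]
pushleft(69): [69, 45, 96]
popleft(): [45, 96]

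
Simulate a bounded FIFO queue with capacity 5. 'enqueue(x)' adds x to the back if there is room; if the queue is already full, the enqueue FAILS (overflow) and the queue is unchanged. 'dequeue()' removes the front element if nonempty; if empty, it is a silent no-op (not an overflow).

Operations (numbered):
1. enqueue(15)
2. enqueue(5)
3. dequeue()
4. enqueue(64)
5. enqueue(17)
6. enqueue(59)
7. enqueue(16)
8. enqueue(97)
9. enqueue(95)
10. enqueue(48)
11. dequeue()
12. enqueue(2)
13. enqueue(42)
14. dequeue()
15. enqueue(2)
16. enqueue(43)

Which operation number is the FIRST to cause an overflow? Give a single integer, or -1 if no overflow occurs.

Answer: 8

Derivation:
1. enqueue(15): size=1
2. enqueue(5): size=2
3. dequeue(): size=1
4. enqueue(64): size=2
5. enqueue(17): size=3
6. enqueue(59): size=4
7. enqueue(16): size=5
8. enqueue(97): size=5=cap → OVERFLOW (fail)
9. enqueue(95): size=5=cap → OVERFLOW (fail)
10. enqueue(48): size=5=cap → OVERFLOW (fail)
11. dequeue(): size=4
12. enqueue(2): size=5
13. enqueue(42): size=5=cap → OVERFLOW (fail)
14. dequeue(): size=4
15. enqueue(2): size=5
16. enqueue(43): size=5=cap → OVERFLOW (fail)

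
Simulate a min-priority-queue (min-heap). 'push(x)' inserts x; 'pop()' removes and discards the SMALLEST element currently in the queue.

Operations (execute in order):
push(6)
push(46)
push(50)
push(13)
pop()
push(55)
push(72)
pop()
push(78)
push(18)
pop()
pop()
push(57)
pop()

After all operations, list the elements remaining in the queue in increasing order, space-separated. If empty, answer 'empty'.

Answer: 55 57 72 78

Derivation:
push(6): heap contents = [6]
push(46): heap contents = [6, 46]
push(50): heap contents = [6, 46, 50]
push(13): heap contents = [6, 13, 46, 50]
pop() → 6: heap contents = [13, 46, 50]
push(55): heap contents = [13, 46, 50, 55]
push(72): heap contents = [13, 46, 50, 55, 72]
pop() → 13: heap contents = [46, 50, 55, 72]
push(78): heap contents = [46, 50, 55, 72, 78]
push(18): heap contents = [18, 46, 50, 55, 72, 78]
pop() → 18: heap contents = [46, 50, 55, 72, 78]
pop() → 46: heap contents = [50, 55, 72, 78]
push(57): heap contents = [50, 55, 57, 72, 78]
pop() → 50: heap contents = [55, 57, 72, 78]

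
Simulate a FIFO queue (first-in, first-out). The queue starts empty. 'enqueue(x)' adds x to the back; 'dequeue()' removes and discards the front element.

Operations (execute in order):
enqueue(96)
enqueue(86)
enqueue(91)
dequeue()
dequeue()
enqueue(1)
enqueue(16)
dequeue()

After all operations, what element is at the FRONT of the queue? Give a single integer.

enqueue(96): queue = [96]
enqueue(86): queue = [96, 86]
enqueue(91): queue = [96, 86, 91]
dequeue(): queue = [86, 91]
dequeue(): queue = [91]
enqueue(1): queue = [91, 1]
enqueue(16): queue = [91, 1, 16]
dequeue(): queue = [1, 16]

Answer: 1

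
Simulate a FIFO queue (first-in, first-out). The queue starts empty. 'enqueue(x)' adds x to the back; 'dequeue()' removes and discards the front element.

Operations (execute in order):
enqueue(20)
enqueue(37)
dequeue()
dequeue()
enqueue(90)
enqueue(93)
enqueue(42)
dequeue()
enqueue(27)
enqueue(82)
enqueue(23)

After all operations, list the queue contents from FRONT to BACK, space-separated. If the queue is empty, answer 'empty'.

enqueue(20): [20]
enqueue(37): [20, 37]
dequeue(): [37]
dequeue(): []
enqueue(90): [90]
enqueue(93): [90, 93]
enqueue(42): [90, 93, 42]
dequeue(): [93, 42]
enqueue(27): [93, 42, 27]
enqueue(82): [93, 42, 27, 82]
enqueue(23): [93, 42, 27, 82, 23]

Answer: 93 42 27 82 23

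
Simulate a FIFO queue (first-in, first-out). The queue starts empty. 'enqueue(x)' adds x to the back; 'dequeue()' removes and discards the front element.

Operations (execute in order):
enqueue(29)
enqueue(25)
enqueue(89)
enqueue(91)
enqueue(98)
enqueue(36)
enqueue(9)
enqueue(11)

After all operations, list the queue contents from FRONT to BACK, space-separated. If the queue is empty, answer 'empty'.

Answer: 29 25 89 91 98 36 9 11

Derivation:
enqueue(29): [29]
enqueue(25): [29, 25]
enqueue(89): [29, 25, 89]
enqueue(91): [29, 25, 89, 91]
enqueue(98): [29, 25, 89, 91, 98]
enqueue(36): [29, 25, 89, 91, 98, 36]
enqueue(9): [29, 25, 89, 91, 98, 36, 9]
enqueue(11): [29, 25, 89, 91, 98, 36, 9, 11]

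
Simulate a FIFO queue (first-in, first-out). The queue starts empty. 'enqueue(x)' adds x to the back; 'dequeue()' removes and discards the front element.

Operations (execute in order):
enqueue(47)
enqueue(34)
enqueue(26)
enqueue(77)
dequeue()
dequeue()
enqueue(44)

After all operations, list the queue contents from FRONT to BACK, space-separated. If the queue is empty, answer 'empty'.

enqueue(47): [47]
enqueue(34): [47, 34]
enqueue(26): [47, 34, 26]
enqueue(77): [47, 34, 26, 77]
dequeue(): [34, 26, 77]
dequeue(): [26, 77]
enqueue(44): [26, 77, 44]

Answer: 26 77 44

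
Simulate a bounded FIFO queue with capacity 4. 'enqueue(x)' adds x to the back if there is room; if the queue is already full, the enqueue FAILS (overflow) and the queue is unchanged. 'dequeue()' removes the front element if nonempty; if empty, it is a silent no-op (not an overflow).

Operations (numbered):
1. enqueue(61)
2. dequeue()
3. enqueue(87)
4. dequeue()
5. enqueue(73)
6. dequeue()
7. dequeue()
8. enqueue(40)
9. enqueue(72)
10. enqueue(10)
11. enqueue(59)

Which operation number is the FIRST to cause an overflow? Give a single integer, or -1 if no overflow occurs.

1. enqueue(61): size=1
2. dequeue(): size=0
3. enqueue(87): size=1
4. dequeue(): size=0
5. enqueue(73): size=1
6. dequeue(): size=0
7. dequeue(): empty, no-op, size=0
8. enqueue(40): size=1
9. enqueue(72): size=2
10. enqueue(10): size=3
11. enqueue(59): size=4

Answer: -1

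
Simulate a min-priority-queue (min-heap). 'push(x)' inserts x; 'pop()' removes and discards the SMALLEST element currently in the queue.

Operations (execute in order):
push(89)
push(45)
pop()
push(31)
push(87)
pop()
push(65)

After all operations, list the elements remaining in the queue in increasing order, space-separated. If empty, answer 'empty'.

push(89): heap contents = [89]
push(45): heap contents = [45, 89]
pop() → 45: heap contents = [89]
push(31): heap contents = [31, 89]
push(87): heap contents = [31, 87, 89]
pop() → 31: heap contents = [87, 89]
push(65): heap contents = [65, 87, 89]

Answer: 65 87 89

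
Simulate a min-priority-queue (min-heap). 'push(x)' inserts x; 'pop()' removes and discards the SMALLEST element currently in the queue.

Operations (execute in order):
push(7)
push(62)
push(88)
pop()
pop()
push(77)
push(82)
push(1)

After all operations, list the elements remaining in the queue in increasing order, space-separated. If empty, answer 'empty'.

Answer: 1 77 82 88

Derivation:
push(7): heap contents = [7]
push(62): heap contents = [7, 62]
push(88): heap contents = [7, 62, 88]
pop() → 7: heap contents = [62, 88]
pop() → 62: heap contents = [88]
push(77): heap contents = [77, 88]
push(82): heap contents = [77, 82, 88]
push(1): heap contents = [1, 77, 82, 88]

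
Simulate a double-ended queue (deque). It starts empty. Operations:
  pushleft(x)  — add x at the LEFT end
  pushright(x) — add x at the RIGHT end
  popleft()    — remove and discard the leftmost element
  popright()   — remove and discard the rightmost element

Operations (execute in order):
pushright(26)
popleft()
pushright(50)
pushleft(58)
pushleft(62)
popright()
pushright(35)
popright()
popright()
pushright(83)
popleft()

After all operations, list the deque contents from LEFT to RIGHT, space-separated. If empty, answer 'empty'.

pushright(26): [26]
popleft(): []
pushright(50): [50]
pushleft(58): [58, 50]
pushleft(62): [62, 58, 50]
popright(): [62, 58]
pushright(35): [62, 58, 35]
popright(): [62, 58]
popright(): [62]
pushright(83): [62, 83]
popleft(): [83]

Answer: 83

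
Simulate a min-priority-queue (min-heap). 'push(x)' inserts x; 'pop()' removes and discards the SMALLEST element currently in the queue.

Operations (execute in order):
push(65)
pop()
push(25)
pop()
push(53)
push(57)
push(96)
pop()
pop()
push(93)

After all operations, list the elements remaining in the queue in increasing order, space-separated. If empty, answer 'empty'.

push(65): heap contents = [65]
pop() → 65: heap contents = []
push(25): heap contents = [25]
pop() → 25: heap contents = []
push(53): heap contents = [53]
push(57): heap contents = [53, 57]
push(96): heap contents = [53, 57, 96]
pop() → 53: heap contents = [57, 96]
pop() → 57: heap contents = [96]
push(93): heap contents = [93, 96]

Answer: 93 96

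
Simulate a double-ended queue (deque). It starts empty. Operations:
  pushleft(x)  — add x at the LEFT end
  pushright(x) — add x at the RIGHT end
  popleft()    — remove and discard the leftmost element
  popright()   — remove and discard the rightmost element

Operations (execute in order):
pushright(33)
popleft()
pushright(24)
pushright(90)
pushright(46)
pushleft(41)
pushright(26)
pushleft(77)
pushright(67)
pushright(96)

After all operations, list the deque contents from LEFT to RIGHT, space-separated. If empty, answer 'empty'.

pushright(33): [33]
popleft(): []
pushright(24): [24]
pushright(90): [24, 90]
pushright(46): [24, 90, 46]
pushleft(41): [41, 24, 90, 46]
pushright(26): [41, 24, 90, 46, 26]
pushleft(77): [77, 41, 24, 90, 46, 26]
pushright(67): [77, 41, 24, 90, 46, 26, 67]
pushright(96): [77, 41, 24, 90, 46, 26, 67, 96]

Answer: 77 41 24 90 46 26 67 96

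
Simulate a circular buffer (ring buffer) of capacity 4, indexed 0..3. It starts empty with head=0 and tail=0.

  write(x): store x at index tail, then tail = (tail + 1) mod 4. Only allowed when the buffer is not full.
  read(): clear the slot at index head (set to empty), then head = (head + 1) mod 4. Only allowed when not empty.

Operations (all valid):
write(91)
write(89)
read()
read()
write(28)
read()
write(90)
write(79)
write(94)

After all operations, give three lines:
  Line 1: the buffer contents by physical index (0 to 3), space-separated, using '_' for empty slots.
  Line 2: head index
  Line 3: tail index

write(91): buf=[91 _ _ _], head=0, tail=1, size=1
write(89): buf=[91 89 _ _], head=0, tail=2, size=2
read(): buf=[_ 89 _ _], head=1, tail=2, size=1
read(): buf=[_ _ _ _], head=2, tail=2, size=0
write(28): buf=[_ _ 28 _], head=2, tail=3, size=1
read(): buf=[_ _ _ _], head=3, tail=3, size=0
write(90): buf=[_ _ _ 90], head=3, tail=0, size=1
write(79): buf=[79 _ _ 90], head=3, tail=1, size=2
write(94): buf=[79 94 _ 90], head=3, tail=2, size=3

Answer: 79 94 _ 90
3
2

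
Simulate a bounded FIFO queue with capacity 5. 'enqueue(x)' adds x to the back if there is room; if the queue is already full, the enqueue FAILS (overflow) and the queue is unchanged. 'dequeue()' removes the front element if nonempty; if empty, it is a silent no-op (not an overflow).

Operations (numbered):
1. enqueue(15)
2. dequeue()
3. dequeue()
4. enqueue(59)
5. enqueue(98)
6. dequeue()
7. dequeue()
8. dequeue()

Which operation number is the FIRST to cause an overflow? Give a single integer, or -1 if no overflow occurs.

1. enqueue(15): size=1
2. dequeue(): size=0
3. dequeue(): empty, no-op, size=0
4. enqueue(59): size=1
5. enqueue(98): size=2
6. dequeue(): size=1
7. dequeue(): size=0
8. dequeue(): empty, no-op, size=0

Answer: -1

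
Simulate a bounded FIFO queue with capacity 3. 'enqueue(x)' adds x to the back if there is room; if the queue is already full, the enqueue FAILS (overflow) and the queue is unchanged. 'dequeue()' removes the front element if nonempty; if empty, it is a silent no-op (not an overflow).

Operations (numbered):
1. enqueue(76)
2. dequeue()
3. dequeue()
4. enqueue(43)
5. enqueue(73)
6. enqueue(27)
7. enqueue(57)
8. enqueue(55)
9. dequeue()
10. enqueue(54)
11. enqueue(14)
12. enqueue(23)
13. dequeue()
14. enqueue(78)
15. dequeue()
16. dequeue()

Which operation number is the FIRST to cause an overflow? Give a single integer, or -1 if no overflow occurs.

1. enqueue(76): size=1
2. dequeue(): size=0
3. dequeue(): empty, no-op, size=0
4. enqueue(43): size=1
5. enqueue(73): size=2
6. enqueue(27): size=3
7. enqueue(57): size=3=cap → OVERFLOW (fail)
8. enqueue(55): size=3=cap → OVERFLOW (fail)
9. dequeue(): size=2
10. enqueue(54): size=3
11. enqueue(14): size=3=cap → OVERFLOW (fail)
12. enqueue(23): size=3=cap → OVERFLOW (fail)
13. dequeue(): size=2
14. enqueue(78): size=3
15. dequeue(): size=2
16. dequeue(): size=1

Answer: 7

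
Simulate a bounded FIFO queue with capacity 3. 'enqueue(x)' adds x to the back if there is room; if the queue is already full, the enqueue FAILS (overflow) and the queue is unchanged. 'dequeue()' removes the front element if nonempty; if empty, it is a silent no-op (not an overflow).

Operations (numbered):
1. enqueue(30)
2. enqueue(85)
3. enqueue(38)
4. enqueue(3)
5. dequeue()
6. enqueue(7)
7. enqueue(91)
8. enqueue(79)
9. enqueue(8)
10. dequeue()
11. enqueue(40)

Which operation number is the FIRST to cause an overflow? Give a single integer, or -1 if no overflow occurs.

Answer: 4

Derivation:
1. enqueue(30): size=1
2. enqueue(85): size=2
3. enqueue(38): size=3
4. enqueue(3): size=3=cap → OVERFLOW (fail)
5. dequeue(): size=2
6. enqueue(7): size=3
7. enqueue(91): size=3=cap → OVERFLOW (fail)
8. enqueue(79): size=3=cap → OVERFLOW (fail)
9. enqueue(8): size=3=cap → OVERFLOW (fail)
10. dequeue(): size=2
11. enqueue(40): size=3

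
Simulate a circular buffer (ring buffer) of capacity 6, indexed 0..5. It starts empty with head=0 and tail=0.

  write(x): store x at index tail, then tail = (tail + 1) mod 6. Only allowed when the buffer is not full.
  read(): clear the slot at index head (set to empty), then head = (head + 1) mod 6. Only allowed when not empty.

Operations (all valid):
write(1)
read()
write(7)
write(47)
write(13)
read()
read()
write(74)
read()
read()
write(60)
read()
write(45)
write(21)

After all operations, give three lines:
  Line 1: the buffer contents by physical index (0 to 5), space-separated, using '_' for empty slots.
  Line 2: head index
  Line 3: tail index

write(1): buf=[1 _ _ _ _ _], head=0, tail=1, size=1
read(): buf=[_ _ _ _ _ _], head=1, tail=1, size=0
write(7): buf=[_ 7 _ _ _ _], head=1, tail=2, size=1
write(47): buf=[_ 7 47 _ _ _], head=1, tail=3, size=2
write(13): buf=[_ 7 47 13 _ _], head=1, tail=4, size=3
read(): buf=[_ _ 47 13 _ _], head=2, tail=4, size=2
read(): buf=[_ _ _ 13 _ _], head=3, tail=4, size=1
write(74): buf=[_ _ _ 13 74 _], head=3, tail=5, size=2
read(): buf=[_ _ _ _ 74 _], head=4, tail=5, size=1
read(): buf=[_ _ _ _ _ _], head=5, tail=5, size=0
write(60): buf=[_ _ _ _ _ 60], head=5, tail=0, size=1
read(): buf=[_ _ _ _ _ _], head=0, tail=0, size=0
write(45): buf=[45 _ _ _ _ _], head=0, tail=1, size=1
write(21): buf=[45 21 _ _ _ _], head=0, tail=2, size=2

Answer: 45 21 _ _ _ _
0
2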